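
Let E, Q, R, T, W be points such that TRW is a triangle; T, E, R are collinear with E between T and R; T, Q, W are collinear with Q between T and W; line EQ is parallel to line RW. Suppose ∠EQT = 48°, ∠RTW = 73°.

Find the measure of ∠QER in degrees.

∠QER = 121°

1. ∠RWT = 48°  [EQ∥RW, corresponding at Q]
2. ∠TRW = 59°  [△TRW]
3. ∠QET = 59°  [EQ∥RW, corresponding at E]
4. ∠QER = 121°  [linear pair at E on TR]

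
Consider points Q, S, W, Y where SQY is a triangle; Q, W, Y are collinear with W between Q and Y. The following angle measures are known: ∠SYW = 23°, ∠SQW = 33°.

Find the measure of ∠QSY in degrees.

1. ∠QYS = 23°  [W on ray YQ]
2. ∠SQY = 33°  [W on ray QY]
3. ∠QSY = 124°  [△SQY]

∠QSY = 124°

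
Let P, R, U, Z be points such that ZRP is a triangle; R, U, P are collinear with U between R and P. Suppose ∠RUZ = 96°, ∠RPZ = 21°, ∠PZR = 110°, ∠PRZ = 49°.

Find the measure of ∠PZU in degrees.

1. ∠PUZ = 84°  [linear pair at U on RP]
2. ∠UPZ = 21°  [U on ray PR]
3. ∠PZU = 75°  [△ZUP]

∠PZU = 75°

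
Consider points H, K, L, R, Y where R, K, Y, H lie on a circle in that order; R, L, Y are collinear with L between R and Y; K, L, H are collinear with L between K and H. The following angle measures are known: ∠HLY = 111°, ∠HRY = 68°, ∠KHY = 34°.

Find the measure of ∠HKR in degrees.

1. ∠KLR = 111°  [vertical angles at L]
2. ∠KRY = 34°  [same arc KY]
3. ∠HKR = 35°  [△RLK]

∠HKR = 35°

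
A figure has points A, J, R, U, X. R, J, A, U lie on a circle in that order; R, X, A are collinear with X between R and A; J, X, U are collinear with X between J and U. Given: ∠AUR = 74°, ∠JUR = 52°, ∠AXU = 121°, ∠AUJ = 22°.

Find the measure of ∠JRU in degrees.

1. ∠JXR = 121°  [vertical angles at X]
2. ∠ARJ = 22°  [same arc JA]
3. ∠RJU = 37°  [△RXJ]
4. ∠JRU = 91°  [△RJU]

∠JRU = 91°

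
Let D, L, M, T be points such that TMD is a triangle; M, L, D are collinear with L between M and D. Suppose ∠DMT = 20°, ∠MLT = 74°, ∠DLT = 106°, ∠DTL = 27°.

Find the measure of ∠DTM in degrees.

∠DTM = 113°

1. ∠LDT = 47°  [△TLD]
2. ∠MDT = 47°  [L on ray DM]
3. ∠DTM = 113°  [△TMD]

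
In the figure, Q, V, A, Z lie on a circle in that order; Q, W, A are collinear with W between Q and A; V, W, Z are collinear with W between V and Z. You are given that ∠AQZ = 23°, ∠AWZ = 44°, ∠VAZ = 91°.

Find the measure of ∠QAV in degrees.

∠QAV = 21°

1. ∠AVZ = 23°  [same arc AZ]
2. ∠QWV = 44°  [vertical angles at W]
3. ∠AWV = 136°  [linear pair at W on QA]
4. ∠QAV = 21°  [△VWA]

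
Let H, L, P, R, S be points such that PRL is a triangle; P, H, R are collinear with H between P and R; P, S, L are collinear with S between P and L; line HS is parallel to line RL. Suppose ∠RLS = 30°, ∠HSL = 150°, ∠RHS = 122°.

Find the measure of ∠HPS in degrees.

∠HPS = 92°

1. ∠HSP = 30°  [linear pair at S on PL]
2. ∠PHS = 58°  [linear pair at H on PR]
3. ∠HPS = 92°  [△PHS]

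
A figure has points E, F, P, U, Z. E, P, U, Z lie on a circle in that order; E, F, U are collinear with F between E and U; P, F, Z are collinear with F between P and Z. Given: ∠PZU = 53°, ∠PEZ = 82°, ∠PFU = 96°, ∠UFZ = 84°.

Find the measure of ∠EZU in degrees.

1. ∠EUZ = 43°  [△UFZ]
2. ∠PUZ = 98°  [cyclic EPUZ, opposite ∠E+∠U]
3. ∠UPZ = 29°  [△PUZ]
4. ∠UEZ = 29°  [same arc UZ]
5. ∠EZU = 108°  [△EUZ]

∠EZU = 108°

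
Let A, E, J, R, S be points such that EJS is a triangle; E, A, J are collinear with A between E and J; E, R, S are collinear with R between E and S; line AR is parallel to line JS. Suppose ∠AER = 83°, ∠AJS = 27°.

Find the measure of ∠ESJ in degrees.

∠ESJ = 70°

1. ∠JES = 83°  [A on EJ, R on ES]
2. ∠EJS = 27°  [A on ray JE]
3. ∠ESJ = 70°  [△EJS]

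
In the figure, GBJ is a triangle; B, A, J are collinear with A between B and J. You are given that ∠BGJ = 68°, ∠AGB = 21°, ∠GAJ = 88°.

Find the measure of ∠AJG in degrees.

∠AJG = 45°

1. ∠BAG = 92°  [linear pair at A on BJ]
2. ∠ABG = 67°  [△GBA]
3. ∠GBJ = 67°  [A on ray BJ]
4. ∠BJG = 45°  [△GBJ]
5. ∠AJG = 45°  [A on ray JB]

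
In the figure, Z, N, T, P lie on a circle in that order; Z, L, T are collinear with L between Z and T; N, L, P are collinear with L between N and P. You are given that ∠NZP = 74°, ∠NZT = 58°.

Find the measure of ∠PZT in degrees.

1. ∠NTP = 106°  [cyclic ZNTP, opposite ∠Z+∠T]
2. ∠NPT = 58°  [same arc NT]
3. ∠PNT = 16°  [△NTP]
4. ∠PZT = 16°  [same arc TP]

∠PZT = 16°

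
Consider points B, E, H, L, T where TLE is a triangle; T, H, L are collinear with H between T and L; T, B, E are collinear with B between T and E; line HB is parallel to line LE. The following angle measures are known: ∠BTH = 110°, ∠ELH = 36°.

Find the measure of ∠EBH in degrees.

∠EBH = 146°

1. ∠ETL = 110°  [H on TL, B on TE]
2. ∠ELT = 36°  [H on ray LT]
3. ∠LET = 34°  [△TLE]
4. ∠HBT = 34°  [HB∥LE, corresponding at B]
5. ∠EBH = 146°  [linear pair at B on TE]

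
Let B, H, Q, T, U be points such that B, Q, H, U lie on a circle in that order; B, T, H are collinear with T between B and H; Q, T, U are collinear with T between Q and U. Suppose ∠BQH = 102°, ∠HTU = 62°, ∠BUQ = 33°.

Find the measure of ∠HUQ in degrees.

1. ∠BUH = 78°  [cyclic BQHU, opposite ∠Q+∠U]
2. ∠BTU = 118°  [linear pair at T on BH]
3. ∠HBU = 29°  [△BTU]
4. ∠BHU = 73°  [△BHU]
5. ∠HUQ = 45°  [△HTU]

∠HUQ = 45°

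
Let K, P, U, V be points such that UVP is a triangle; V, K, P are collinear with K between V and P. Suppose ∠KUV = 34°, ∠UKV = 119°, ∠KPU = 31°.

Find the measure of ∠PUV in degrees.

1. ∠KVU = 27°  [△UVK]
2. ∠UPV = 31°  [K on ray PV]
3. ∠PVU = 27°  [K on ray VP]
4. ∠PUV = 122°  [△UVP]

∠PUV = 122°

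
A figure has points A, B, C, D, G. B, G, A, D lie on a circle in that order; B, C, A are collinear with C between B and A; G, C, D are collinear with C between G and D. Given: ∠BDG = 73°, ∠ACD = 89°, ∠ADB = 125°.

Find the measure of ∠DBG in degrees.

∠DBG = 68°

1. ∠BAG = 73°  [same arc BG]
2. ∠BCG = 89°  [vertical angles at C]
3. ∠AGB = 55°  [cyclic BGAD, opposite ∠G+∠D]
4. ∠ABG = 52°  [△BGA]
5. ∠BGD = 39°  [△BCG]
6. ∠DBG = 68°  [△BGD]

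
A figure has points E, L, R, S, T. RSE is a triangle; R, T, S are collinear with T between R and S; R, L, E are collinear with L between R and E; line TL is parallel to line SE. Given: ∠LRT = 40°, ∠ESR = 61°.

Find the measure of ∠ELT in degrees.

∠ELT = 101°

1. ∠ERS = 40°  [T on RS, L on RE]
2. ∠RES = 79°  [△RSE]
3. ∠RLT = 79°  [TL∥SE, corresponding at L]
4. ∠ELT = 101°  [linear pair at L on RE]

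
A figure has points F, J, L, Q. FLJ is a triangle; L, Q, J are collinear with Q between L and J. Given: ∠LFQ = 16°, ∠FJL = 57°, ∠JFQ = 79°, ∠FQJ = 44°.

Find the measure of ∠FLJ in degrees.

1. ∠FQL = 136°  [linear pair at Q on LJ]
2. ∠FLQ = 28°  [△FLQ]
3. ∠FLJ = 28°  [Q on ray LJ]

∠FLJ = 28°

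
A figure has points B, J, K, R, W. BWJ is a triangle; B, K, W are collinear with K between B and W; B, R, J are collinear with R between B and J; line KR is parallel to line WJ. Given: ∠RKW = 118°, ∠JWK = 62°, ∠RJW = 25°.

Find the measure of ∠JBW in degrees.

∠JBW = 93°

1. ∠BWJ = 62°  [K on ray WB]
2. ∠BJW = 25°  [R on ray JB]
3. ∠JBW = 93°  [△BWJ]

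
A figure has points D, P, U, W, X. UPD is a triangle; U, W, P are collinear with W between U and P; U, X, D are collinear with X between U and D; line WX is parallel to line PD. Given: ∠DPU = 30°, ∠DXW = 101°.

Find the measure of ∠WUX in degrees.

1. ∠UWX = 30°  [WX∥PD, corresponding at W]
2. ∠UXW = 79°  [linear pair at X on UD]
3. ∠WUX = 71°  [△UWX]

∠WUX = 71°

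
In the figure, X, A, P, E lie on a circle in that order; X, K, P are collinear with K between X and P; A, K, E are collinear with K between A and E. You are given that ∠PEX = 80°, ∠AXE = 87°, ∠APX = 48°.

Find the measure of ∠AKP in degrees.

1. ∠PAX = 100°  [cyclic XAPE, opposite ∠A+∠E]
2. ∠AEX = 48°  [same arc XA]
3. ∠AXP = 32°  [△XAP]
4. ∠EAX = 45°  [△XAE]
5. ∠AKX = 103°  [△XKA]
6. ∠AKP = 77°  [linear pair at K on XP]

∠AKP = 77°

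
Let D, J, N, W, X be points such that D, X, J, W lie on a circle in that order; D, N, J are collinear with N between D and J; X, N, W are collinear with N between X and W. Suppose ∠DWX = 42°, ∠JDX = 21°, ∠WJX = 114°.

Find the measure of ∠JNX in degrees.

1. ∠DJX = 42°  [same arc DX]
2. ∠JWX = 21°  [same arc XJ]
3. ∠JXW = 45°  [△XJW]
4. ∠JNX = 93°  [△XNJ]

∠JNX = 93°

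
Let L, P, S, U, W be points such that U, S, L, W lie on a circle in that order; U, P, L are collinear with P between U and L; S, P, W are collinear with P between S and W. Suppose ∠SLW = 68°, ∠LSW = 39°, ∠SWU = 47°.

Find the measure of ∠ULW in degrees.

∠ULW = 21°

1. ∠SUW = 112°  [cyclic USLW, opposite ∠U+∠L]
2. ∠USW = 21°  [△USW]
3. ∠ULW = 21°  [same arc UW]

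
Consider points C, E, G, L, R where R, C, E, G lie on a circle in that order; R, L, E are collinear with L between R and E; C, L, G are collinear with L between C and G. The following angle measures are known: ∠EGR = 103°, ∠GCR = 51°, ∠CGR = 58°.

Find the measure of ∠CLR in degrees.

1. ∠ECR = 77°  [cyclic RCEG, opposite ∠C+∠G]
2. ∠CER = 58°  [same arc RC]
3. ∠CRE = 45°  [△RCE]
4. ∠CLR = 84°  [△RLC]

∠CLR = 84°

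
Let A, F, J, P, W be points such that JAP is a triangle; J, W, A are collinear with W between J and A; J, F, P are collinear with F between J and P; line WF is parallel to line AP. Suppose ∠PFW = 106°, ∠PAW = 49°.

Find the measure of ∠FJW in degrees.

1. ∠JFW = 74°  [linear pair at F on JP]
2. ∠JAP = 49°  [W on ray AJ]
3. ∠APJ = 74°  [WF∥AP, corresponding at F]
4. ∠AJP = 57°  [△JAP]
5. ∠FJW = 57°  [W on JA, F on JP]

∠FJW = 57°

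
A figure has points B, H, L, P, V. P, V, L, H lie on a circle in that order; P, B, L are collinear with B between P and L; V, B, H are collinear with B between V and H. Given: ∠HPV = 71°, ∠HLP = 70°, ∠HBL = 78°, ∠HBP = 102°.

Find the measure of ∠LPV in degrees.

1. ∠HVP = 70°  [same arc PH]
2. ∠PBV = 78°  [vertical angles at B]
3. ∠LPV = 32°  [△PBV]

∠LPV = 32°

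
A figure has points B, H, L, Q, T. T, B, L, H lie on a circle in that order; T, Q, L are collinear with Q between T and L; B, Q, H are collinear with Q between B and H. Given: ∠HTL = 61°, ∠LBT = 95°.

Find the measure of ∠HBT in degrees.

∠HBT = 34°

1. ∠LHT = 85°  [cyclic TBLH, opposite ∠B+∠H]
2. ∠HLT = 34°  [△TLH]
3. ∠HBT = 34°  [same arc TH]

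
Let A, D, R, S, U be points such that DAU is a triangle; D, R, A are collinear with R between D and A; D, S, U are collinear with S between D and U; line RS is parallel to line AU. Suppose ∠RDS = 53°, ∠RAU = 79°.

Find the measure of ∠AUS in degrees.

∠AUS = 48°

1. ∠ADU = 53°  [R on DA, S on DU]
2. ∠DAU = 79°  [R on ray AD]
3. ∠AUD = 48°  [△DAU]
4. ∠AUS = 48°  [S on ray UD]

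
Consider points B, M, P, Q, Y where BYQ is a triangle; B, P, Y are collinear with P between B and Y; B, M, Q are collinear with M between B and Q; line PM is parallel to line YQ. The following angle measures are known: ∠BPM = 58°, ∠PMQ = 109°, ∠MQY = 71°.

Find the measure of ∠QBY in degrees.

∠QBY = 51°

1. ∠BYQ = 58°  [PM∥YQ, corresponding at P]
2. ∠BQY = 71°  [M on ray QB]
3. ∠QBY = 51°  [△BYQ]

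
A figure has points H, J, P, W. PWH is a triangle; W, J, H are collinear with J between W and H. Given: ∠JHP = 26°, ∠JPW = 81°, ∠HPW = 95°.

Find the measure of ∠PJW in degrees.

∠PJW = 40°

1. ∠PHW = 26°  [J on ray HW]
2. ∠HWP = 59°  [△PWH]
3. ∠JWP = 59°  [J on ray WH]
4. ∠PJW = 40°  [△PWJ]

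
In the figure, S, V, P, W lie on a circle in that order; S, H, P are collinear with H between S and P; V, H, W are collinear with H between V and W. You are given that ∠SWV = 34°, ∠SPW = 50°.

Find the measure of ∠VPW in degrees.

∠VPW = 84°

1. ∠SVW = 50°  [same arc SW]
2. ∠VSW = 96°  [△SVW]
3. ∠VPW = 84°  [cyclic SVPW, opposite ∠S+∠P]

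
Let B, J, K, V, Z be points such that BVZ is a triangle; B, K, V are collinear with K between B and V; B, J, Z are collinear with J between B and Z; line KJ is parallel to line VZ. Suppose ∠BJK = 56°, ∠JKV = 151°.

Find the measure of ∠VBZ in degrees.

1. ∠BKJ = 29°  [linear pair at K on BV]
2. ∠JBK = 95°  [△BKJ]
3. ∠VBZ = 95°  [K on BV, J on BZ]

∠VBZ = 95°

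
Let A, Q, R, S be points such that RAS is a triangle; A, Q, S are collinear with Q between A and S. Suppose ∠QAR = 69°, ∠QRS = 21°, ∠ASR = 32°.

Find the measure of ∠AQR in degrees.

1. ∠QSR = 32°  [Q on ray SA]
2. ∠RQS = 127°  [△RQS]
3. ∠AQR = 53°  [linear pair at Q on AS]

∠AQR = 53°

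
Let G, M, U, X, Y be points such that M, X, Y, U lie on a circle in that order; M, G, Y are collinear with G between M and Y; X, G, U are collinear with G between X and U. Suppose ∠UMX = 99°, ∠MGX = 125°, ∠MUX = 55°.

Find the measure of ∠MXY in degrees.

1. ∠MXU = 26°  [△MXU]
2. ∠XMY = 29°  [△MGX]
3. ∠MYX = 55°  [same arc MX]
4. ∠MXY = 96°  [△MXY]

∠MXY = 96°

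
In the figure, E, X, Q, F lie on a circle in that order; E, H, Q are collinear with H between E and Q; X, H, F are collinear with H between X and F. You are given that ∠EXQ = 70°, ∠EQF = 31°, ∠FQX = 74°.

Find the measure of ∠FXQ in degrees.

1. ∠EFQ = 110°  [cyclic EXQF, opposite ∠X+∠F]
2. ∠FEQ = 39°  [△EQF]
3. ∠FXQ = 39°  [same arc QF]

∠FXQ = 39°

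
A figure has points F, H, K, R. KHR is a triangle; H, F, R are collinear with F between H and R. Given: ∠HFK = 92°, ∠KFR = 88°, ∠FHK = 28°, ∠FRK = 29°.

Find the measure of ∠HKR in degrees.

1. ∠KHR = 28°  [F on ray HR]
2. ∠HRK = 29°  [F on ray RH]
3. ∠HKR = 123°  [△KHR]

∠HKR = 123°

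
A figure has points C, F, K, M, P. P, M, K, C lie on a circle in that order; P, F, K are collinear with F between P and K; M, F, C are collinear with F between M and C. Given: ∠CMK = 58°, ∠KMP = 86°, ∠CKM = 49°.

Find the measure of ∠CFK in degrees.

1. ∠CPK = 58°  [same arc KC]
2. ∠KCM = 73°  [△MKC]
3. ∠KCP = 94°  [cyclic PMKC, opposite ∠M+∠C]
4. ∠CKP = 28°  [△PKC]
5. ∠CFK = 79°  [△KFC]

∠CFK = 79°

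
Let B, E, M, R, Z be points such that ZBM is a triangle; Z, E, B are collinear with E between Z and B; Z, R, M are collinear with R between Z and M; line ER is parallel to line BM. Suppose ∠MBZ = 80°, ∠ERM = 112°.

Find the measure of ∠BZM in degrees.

1. ∠REZ = 80°  [ER∥BM, corresponding at E]
2. ∠ERZ = 68°  [linear pair at R on ZM]
3. ∠EZR = 32°  [△ZER]
4. ∠BZM = 32°  [E on ZB, R on ZM]

∠BZM = 32°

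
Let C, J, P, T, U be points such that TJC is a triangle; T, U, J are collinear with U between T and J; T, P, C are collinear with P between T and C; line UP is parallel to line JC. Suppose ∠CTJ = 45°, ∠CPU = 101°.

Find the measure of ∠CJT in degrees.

1. ∠PTU = 45°  [U on TJ, P on TC]
2. ∠TPU = 79°  [linear pair at P on TC]
3. ∠PUT = 56°  [△TUP]
4. ∠CJT = 56°  [UP∥JC, corresponding at U]

∠CJT = 56°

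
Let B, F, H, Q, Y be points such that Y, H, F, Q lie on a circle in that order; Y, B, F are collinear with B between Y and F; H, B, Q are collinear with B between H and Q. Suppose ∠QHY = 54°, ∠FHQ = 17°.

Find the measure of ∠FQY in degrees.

∠FQY = 109°

1. ∠QFY = 54°  [same arc YQ]
2. ∠FYQ = 17°  [same arc FQ]
3. ∠FQY = 109°  [△YFQ]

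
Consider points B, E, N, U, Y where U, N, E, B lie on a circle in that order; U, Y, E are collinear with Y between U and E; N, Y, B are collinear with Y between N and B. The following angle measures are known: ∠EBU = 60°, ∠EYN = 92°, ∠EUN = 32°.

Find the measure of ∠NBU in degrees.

∠NBU = 28°

1. ∠ENU = 120°  [cyclic UNEB, opposite ∠N+∠B]
2. ∠NEU = 28°  [△UNE]
3. ∠NBU = 28°  [same arc UN]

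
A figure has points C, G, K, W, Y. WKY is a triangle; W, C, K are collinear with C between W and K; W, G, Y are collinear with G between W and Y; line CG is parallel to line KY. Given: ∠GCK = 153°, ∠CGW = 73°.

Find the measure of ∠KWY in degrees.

1. ∠GCW = 27°  [linear pair at C on WK]
2. ∠CWG = 80°  [△WCG]
3. ∠KWY = 80°  [C on WK, G on WY]

∠KWY = 80°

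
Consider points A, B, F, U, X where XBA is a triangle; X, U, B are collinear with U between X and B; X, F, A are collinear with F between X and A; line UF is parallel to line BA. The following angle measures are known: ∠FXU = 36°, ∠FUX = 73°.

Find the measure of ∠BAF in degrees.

∠BAF = 71°

1. ∠UFX = 71°  [△XUF]
2. ∠AFU = 109°  [linear pair at F on XA]
3. ∠BAF = 71°  [UF∥BA, co-interior at A–F]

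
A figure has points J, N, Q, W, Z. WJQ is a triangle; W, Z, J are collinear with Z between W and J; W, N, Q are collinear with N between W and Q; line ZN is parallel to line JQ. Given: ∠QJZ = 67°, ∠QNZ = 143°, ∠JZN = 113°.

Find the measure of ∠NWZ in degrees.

∠NWZ = 76°

1. ∠WNZ = 37°  [linear pair at N on WQ]
2. ∠NZW = 67°  [linear pair at Z on WJ]
3. ∠NWZ = 76°  [△WZN]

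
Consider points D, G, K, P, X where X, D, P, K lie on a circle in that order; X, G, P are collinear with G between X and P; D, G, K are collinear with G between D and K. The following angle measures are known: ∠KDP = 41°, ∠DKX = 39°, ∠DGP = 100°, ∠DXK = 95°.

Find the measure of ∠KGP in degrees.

1. ∠KXP = 41°  [same arc PK]
2. ∠KGX = 100°  [△XGK]
3. ∠KGP = 80°  [linear pair at G on XP]

∠KGP = 80°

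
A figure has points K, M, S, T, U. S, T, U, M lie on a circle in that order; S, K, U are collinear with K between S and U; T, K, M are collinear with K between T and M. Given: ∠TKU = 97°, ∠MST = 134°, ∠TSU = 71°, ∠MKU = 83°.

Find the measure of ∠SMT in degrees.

∠SMT = 20°

1. ∠SKT = 83°  [linear pair at K on SU]
2. ∠MTS = 26°  [△SKT]
3. ∠SMT = 20°  [△STM]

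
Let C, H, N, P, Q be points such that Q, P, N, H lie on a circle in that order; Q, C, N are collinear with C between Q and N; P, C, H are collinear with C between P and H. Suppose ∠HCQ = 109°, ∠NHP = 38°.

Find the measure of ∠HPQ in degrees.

∠HPQ = 71°

1. ∠NCP = 109°  [vertical angles at C]
2. ∠NQP = 38°  [same arc PN]
3. ∠PCQ = 71°  [linear pair at C on QN]
4. ∠HPQ = 71°  [△QCP]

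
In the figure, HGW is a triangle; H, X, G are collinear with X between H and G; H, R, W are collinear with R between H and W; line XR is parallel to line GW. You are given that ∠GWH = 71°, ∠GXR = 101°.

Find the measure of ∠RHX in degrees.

∠RHX = 30°

1. ∠HRX = 71°  [XR∥GW, corresponding at R]
2. ∠HXR = 79°  [linear pair at X on HG]
3. ∠RHX = 30°  [△HXR]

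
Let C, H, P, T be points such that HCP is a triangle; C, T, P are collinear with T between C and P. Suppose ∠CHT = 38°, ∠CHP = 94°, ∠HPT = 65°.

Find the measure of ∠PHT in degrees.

∠PHT = 56°

1. ∠CPH = 65°  [T on ray PC]
2. ∠HCP = 21°  [△HCP]
3. ∠HCT = 21°  [T on ray CP]
4. ∠CTH = 121°  [△HCT]
5. ∠HTP = 59°  [linear pair at T on CP]
6. ∠PHT = 56°  [△HTP]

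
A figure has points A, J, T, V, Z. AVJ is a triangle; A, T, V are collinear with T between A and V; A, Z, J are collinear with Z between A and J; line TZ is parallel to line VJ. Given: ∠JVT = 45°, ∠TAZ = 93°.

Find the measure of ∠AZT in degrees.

∠AZT = 42°

1. ∠AVJ = 45°  [T on ray VA]
2. ∠JAV = 93°  [T on AV, Z on AJ]
3. ∠AJV = 42°  [△AVJ]
4. ∠AZT = 42°  [TZ∥VJ, corresponding at Z]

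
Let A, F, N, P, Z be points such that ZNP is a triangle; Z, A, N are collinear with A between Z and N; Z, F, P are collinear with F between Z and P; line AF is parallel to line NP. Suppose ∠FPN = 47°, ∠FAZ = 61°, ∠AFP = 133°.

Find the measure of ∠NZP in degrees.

1. ∠NPZ = 47°  [F on ray PZ]
2. ∠PNZ = 61°  [AF∥NP, corresponding at A]
3. ∠NZP = 72°  [△ZNP]

∠NZP = 72°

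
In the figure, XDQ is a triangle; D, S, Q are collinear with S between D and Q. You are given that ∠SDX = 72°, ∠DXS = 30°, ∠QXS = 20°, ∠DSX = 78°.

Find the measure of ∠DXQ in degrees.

∠DXQ = 50°

1. ∠QDX = 72°  [S on ray DQ]
2. ∠QSX = 102°  [linear pair at S on DQ]
3. ∠SQX = 58°  [△XSQ]
4. ∠DQX = 58°  [S on ray QD]
5. ∠DXQ = 50°  [△XDQ]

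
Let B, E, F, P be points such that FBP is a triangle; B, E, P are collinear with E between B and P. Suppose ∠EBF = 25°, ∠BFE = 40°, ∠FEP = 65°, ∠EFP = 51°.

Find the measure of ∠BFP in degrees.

1. ∠FBP = 25°  [E on ray BP]
2. ∠EPF = 64°  [△FEP]
3. ∠BPF = 64°  [E on ray PB]
4. ∠BFP = 91°  [△FBP]

∠BFP = 91°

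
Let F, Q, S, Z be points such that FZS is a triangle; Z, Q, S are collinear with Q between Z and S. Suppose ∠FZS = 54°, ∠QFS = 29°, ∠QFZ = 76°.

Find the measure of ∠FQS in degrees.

1. ∠FZQ = 54°  [Q on ray ZS]
2. ∠FQZ = 50°  [△FZQ]
3. ∠FQS = 130°  [linear pair at Q on ZS]

∠FQS = 130°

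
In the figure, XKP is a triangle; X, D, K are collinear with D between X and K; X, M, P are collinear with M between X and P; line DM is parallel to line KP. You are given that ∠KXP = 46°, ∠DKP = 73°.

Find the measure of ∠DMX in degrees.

1. ∠PKX = 73°  [D on ray KX]
2. ∠KPX = 61°  [△XKP]
3. ∠DMX = 61°  [DM∥KP, corresponding at M]

∠DMX = 61°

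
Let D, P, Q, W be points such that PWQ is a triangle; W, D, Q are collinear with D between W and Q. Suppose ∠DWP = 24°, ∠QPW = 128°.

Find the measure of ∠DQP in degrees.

∠DQP = 28°

1. ∠PWQ = 24°  [D on ray WQ]
2. ∠PQW = 28°  [△PWQ]
3. ∠DQP = 28°  [D on ray QW]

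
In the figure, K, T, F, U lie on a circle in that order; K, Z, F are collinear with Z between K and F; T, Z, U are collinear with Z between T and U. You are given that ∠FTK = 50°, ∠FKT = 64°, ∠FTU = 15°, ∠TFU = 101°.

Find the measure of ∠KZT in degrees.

1. ∠KFT = 66°  [△KTF]
2. ∠FZT = 99°  [△TZF]
3. ∠KZT = 81°  [linear pair at Z on KF]

∠KZT = 81°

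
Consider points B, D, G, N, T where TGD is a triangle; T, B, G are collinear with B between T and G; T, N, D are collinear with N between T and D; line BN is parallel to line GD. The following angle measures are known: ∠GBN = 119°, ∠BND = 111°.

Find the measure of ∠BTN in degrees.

1. ∠NBT = 61°  [linear pair at B on TG]
2. ∠BNT = 69°  [linear pair at N on TD]
3. ∠BTN = 50°  [△TBN]

∠BTN = 50°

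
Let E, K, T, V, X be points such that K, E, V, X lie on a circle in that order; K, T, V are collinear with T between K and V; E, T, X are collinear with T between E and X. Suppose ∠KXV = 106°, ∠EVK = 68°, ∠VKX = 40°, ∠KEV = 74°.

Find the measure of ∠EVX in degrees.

1. ∠EKV = 38°  [△KEV]
2. ∠VEX = 40°  [same arc VX]
3. ∠EXV = 38°  [same arc EV]
4. ∠EVX = 102°  [△EVX]

∠EVX = 102°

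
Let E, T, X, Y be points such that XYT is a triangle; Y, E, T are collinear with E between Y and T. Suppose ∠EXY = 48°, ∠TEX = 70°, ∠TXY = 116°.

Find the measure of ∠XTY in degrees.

1. ∠XEY = 110°  [linear pair at E on YT]
2. ∠EYX = 22°  [△XYE]
3. ∠TYX = 22°  [E on ray YT]
4. ∠XTY = 42°  [△XYT]

∠XTY = 42°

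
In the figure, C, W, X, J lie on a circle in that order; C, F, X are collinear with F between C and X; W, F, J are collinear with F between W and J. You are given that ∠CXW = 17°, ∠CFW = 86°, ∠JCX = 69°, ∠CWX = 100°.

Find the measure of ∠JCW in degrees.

1. ∠CJW = 17°  [same arc CW]
2. ∠WCX = 63°  [△CWX]
3. ∠CWJ = 31°  [△CFW]
4. ∠JCW = 132°  [△CWJ]

∠JCW = 132°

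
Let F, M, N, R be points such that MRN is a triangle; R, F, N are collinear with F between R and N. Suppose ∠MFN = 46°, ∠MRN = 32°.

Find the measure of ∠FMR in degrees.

1. ∠MFR = 134°  [linear pair at F on RN]
2. ∠FRM = 32°  [F on ray RN]
3. ∠FMR = 14°  [△MRF]

∠FMR = 14°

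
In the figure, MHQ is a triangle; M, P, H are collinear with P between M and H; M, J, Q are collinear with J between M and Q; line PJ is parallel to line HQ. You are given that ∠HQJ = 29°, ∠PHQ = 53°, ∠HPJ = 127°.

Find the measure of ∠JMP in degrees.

1. ∠HQM = 29°  [J on ray QM]
2. ∠JPM = 53°  [linear pair at P on MH]
3. ∠MJP = 29°  [PJ∥HQ, corresponding at J]
4. ∠JMP = 98°  [△MPJ]

∠JMP = 98°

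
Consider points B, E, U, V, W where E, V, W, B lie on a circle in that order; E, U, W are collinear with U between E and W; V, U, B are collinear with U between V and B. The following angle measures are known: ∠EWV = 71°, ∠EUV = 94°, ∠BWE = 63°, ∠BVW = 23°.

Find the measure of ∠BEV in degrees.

1. ∠EBV = 71°  [same arc EV]
2. ∠BVE = 63°  [same arc EB]
3. ∠BEV = 46°  [△EVB]

∠BEV = 46°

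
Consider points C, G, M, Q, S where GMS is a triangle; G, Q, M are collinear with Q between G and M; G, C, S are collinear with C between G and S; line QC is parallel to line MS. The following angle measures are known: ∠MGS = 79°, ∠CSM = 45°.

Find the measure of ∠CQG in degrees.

1. ∠GSM = 45°  [C on ray SG]
2. ∠GMS = 56°  [△GMS]
3. ∠CQG = 56°  [QC∥MS, corresponding at Q]

∠CQG = 56°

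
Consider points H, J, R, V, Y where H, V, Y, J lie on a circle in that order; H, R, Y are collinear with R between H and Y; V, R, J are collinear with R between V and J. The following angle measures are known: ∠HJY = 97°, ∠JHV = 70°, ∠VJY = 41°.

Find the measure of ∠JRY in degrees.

∠JRY = 85°

1. ∠JYV = 110°  [cyclic HVYJ, opposite ∠H+∠Y]
2. ∠JVY = 29°  [△VYJ]
3. ∠JHY = 29°  [same arc YJ]
4. ∠HYJ = 54°  [△HYJ]
5. ∠JRY = 85°  [△YRJ]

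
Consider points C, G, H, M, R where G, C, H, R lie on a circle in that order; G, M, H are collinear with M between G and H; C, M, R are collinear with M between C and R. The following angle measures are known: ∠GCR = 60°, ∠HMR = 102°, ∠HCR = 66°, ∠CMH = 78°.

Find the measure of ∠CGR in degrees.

1. ∠GHR = 60°  [same arc GR]
2. ∠CRH = 18°  [△HMR]
3. ∠CHR = 96°  [△CHR]
4. ∠CGR = 84°  [cyclic GCHR, opposite ∠G+∠H]

∠CGR = 84°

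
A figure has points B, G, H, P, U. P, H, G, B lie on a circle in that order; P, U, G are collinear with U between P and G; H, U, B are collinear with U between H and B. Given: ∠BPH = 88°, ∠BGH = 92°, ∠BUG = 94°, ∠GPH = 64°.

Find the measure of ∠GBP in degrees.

∠GBP = 134°

1. ∠GBH = 64°  [same arc HG]
2. ∠BHG = 24°  [△HGB]
3. ∠BGP = 22°  [△GUB]
4. ∠BPG = 24°  [same arc GB]
5. ∠GBP = 134°  [△PGB]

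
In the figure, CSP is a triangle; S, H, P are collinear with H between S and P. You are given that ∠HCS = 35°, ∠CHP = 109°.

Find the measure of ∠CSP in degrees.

∠CSP = 74°

1. ∠CHS = 71°  [linear pair at H on SP]
2. ∠CSH = 74°  [△CSH]
3. ∠CSP = 74°  [H on ray SP]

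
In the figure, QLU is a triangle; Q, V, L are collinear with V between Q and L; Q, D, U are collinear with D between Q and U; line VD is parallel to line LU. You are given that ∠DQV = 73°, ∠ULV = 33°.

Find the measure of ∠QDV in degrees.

1. ∠LQU = 73°  [V on QL, D on QU]
2. ∠QLU = 33°  [V on ray LQ]
3. ∠LUQ = 74°  [△QLU]
4. ∠QDV = 74°  [VD∥LU, corresponding at D]

∠QDV = 74°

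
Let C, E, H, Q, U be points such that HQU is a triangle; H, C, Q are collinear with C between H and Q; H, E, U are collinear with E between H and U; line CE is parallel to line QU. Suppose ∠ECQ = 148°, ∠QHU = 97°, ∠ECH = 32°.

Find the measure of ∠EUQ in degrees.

1. ∠CHE = 97°  [C on HQ, E on HU]
2. ∠CEH = 51°  [△HCE]
3. ∠CEU = 129°  [linear pair at E on HU]
4. ∠EUQ = 51°  [CE∥QU, co-interior at U–E]

∠EUQ = 51°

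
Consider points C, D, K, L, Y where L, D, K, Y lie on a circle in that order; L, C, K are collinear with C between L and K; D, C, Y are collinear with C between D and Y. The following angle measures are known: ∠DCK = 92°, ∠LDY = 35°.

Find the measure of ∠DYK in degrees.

∠DYK = 57°

1. ∠LCY = 92°  [vertical angles at C]
2. ∠LKY = 35°  [same arc LY]
3. ∠KCY = 88°  [linear pair at C on LK]
4. ∠DYK = 57°  [△KCY]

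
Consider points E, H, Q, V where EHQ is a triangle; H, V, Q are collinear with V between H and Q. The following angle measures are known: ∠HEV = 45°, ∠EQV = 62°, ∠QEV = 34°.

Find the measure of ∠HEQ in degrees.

1. ∠EVQ = 84°  [△EVQ]
2. ∠EQH = 62°  [V on ray QH]
3. ∠EVH = 96°  [linear pair at V on HQ]
4. ∠EHV = 39°  [△EHV]
5. ∠EHQ = 39°  [V on ray HQ]
6. ∠HEQ = 79°  [△EHQ]

∠HEQ = 79°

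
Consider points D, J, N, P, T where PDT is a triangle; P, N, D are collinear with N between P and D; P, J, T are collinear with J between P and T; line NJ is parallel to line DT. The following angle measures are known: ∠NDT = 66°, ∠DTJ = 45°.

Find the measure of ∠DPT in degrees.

1. ∠PDT = 66°  [N on ray DP]
2. ∠DTP = 45°  [J on ray TP]
3. ∠DPT = 69°  [△PDT]

∠DPT = 69°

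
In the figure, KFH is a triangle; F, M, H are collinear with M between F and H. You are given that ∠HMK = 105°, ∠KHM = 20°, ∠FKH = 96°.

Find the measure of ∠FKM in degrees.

∠FKM = 41°

1. ∠FMK = 75°  [linear pair at M on FH]
2. ∠FHK = 20°  [M on ray HF]
3. ∠HFK = 64°  [△KFH]
4. ∠KFM = 64°  [M on ray FH]
5. ∠FKM = 41°  [△KFM]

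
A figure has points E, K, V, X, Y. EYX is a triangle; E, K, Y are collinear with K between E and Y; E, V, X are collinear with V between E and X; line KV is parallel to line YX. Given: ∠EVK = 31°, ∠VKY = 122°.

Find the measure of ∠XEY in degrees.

1. ∠EKV = 58°  [linear pair at K on EY]
2. ∠KEV = 91°  [△EKV]
3. ∠XEY = 91°  [K on EY, V on EX]

∠XEY = 91°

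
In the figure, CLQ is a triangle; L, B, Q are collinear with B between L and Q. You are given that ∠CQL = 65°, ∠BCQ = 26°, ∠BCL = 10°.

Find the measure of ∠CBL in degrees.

∠CBL = 91°

1. ∠BQC = 65°  [B on ray QL]
2. ∠CBQ = 89°  [△CBQ]
3. ∠CBL = 91°  [linear pair at B on LQ]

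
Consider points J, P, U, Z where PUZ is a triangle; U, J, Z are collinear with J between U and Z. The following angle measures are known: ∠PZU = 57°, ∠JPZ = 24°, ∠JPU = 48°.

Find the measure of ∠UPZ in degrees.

1. ∠JZP = 57°  [J on ray ZU]
2. ∠PJZ = 99°  [△PJZ]
3. ∠PJU = 81°  [linear pair at J on UZ]
4. ∠JUP = 51°  [△PUJ]
5. ∠PUZ = 51°  [J on ray UZ]
6. ∠UPZ = 72°  [△PUZ]

∠UPZ = 72°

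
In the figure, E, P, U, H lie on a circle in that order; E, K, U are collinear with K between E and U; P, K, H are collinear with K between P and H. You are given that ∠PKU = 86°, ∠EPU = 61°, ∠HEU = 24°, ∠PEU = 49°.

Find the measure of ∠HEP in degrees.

1. ∠EKH = 86°  [vertical angles at K]
2. ∠EKP = 94°  [linear pair at K on EU]
3. ∠EHP = 70°  [△EKH]
4. ∠EPH = 37°  [△EKP]
5. ∠HEP = 73°  [△EPH]

∠HEP = 73°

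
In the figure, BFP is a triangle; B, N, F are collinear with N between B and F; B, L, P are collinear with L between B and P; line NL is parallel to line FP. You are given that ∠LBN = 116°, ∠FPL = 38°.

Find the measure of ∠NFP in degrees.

1. ∠FBP = 116°  [N on BF, L on BP]
2. ∠BPF = 38°  [L on ray PB]
3. ∠BFP = 26°  [△BFP]
4. ∠NFP = 26°  [N on ray FB]

∠NFP = 26°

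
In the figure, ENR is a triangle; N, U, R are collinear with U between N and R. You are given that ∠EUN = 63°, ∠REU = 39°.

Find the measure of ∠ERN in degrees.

1. ∠EUR = 117°  [linear pair at U on NR]
2. ∠ERU = 24°  [△EUR]
3. ∠ERN = 24°  [U on ray RN]

∠ERN = 24°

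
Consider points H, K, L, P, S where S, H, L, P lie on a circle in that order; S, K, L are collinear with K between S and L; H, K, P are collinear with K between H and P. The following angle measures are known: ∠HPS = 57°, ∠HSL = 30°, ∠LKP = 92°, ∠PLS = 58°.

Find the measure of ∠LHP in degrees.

1. ∠HLS = 57°  [same arc SH]
2. ∠HKS = 92°  [vertical angles at K]
3. ∠HKL = 88°  [linear pair at K on SL]
4. ∠LHP = 35°  [△HKL]

∠LHP = 35°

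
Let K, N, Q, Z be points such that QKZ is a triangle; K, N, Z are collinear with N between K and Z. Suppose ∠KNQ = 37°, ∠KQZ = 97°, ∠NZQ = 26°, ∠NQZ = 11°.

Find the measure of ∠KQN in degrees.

∠KQN = 86°

1. ∠KZQ = 26°  [N on ray ZK]
2. ∠QKZ = 57°  [△QKZ]
3. ∠NKQ = 57°  [N on ray KZ]
4. ∠KQN = 86°  [△QKN]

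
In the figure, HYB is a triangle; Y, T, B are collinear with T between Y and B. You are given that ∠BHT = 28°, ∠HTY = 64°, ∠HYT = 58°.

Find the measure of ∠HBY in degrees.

∠HBY = 36°

1. ∠BTH = 116°  [linear pair at T on YB]
2. ∠HBT = 36°  [△HTB]
3. ∠HBY = 36°  [T on ray BY]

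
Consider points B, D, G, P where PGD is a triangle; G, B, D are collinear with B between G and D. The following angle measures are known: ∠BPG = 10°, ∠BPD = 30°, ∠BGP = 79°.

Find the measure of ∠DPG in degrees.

∠DPG = 40°

1. ∠GBP = 91°  [△PGB]
2. ∠DGP = 79°  [B on ray GD]
3. ∠DBP = 89°  [linear pair at B on GD]
4. ∠BDP = 61°  [△PBD]
5. ∠GDP = 61°  [B on ray DG]
6. ∠DPG = 40°  [△PGD]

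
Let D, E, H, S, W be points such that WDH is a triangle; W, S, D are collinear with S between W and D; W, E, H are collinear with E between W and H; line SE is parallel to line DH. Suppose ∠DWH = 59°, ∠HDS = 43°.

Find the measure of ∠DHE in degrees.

∠DHE = 78°

1. ∠HDW = 43°  [S on ray DW]
2. ∠DHW = 78°  [△WDH]
3. ∠DHE = 78°  [E on ray HW]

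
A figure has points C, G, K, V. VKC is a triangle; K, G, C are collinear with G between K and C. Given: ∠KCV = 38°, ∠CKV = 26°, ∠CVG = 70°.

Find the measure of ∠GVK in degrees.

∠GVK = 46°

1. ∠GCV = 38°  [G on ray CK]
2. ∠GKV = 26°  [G on ray KC]
3. ∠CGV = 72°  [△VGC]
4. ∠KGV = 108°  [linear pair at G on KC]
5. ∠GVK = 46°  [△VKG]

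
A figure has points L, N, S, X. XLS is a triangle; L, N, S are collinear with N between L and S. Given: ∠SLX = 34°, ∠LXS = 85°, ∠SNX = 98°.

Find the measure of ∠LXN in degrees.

1. ∠NLX = 34°  [N on ray LS]
2. ∠LNX = 82°  [linear pair at N on LS]
3. ∠LXN = 64°  [△XLN]

∠LXN = 64°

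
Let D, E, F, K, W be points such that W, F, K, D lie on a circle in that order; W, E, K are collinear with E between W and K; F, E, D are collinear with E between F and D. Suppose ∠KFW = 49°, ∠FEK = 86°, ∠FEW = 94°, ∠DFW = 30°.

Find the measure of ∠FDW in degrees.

1. ∠KDW = 131°  [cyclic WFKD, opposite ∠F+∠D]
2. ∠DEW = 86°  [vertical angles at E]
3. ∠DKW = 30°  [same arc WD]
4. ∠DWK = 19°  [△WKD]
5. ∠FDW = 75°  [△WED]

∠FDW = 75°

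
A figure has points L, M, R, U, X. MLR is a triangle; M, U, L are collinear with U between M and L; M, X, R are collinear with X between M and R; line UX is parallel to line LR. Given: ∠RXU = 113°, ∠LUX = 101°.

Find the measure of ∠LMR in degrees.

∠LMR = 34°

1. ∠MXU = 67°  [linear pair at X on MR]
2. ∠MUX = 79°  [linear pair at U on ML]
3. ∠UMX = 34°  [△MUX]
4. ∠LMR = 34°  [U on ML, X on MR]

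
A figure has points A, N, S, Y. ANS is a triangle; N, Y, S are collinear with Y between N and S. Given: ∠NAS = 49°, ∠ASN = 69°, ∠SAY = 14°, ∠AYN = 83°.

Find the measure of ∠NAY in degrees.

∠NAY = 35°

1. ∠ANS = 62°  [△ANS]
2. ∠ANY = 62°  [Y on ray NS]
3. ∠NAY = 35°  [△ANY]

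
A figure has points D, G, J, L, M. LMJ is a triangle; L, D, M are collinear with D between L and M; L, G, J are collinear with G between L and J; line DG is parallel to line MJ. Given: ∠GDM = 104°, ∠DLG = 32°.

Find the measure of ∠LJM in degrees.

∠LJM = 72°

1. ∠GDL = 76°  [linear pair at D on LM]
2. ∠DGL = 72°  [△LDG]
3. ∠LJM = 72°  [DG∥MJ, corresponding at G]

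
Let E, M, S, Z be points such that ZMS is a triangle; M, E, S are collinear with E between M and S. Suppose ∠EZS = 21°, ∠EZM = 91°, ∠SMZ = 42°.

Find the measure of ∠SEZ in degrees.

∠SEZ = 133°

1. ∠EMZ = 42°  [E on ray MS]
2. ∠MEZ = 47°  [△ZME]
3. ∠SEZ = 133°  [linear pair at E on MS]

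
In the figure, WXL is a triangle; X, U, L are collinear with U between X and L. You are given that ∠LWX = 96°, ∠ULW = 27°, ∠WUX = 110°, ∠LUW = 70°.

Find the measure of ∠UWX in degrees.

∠UWX = 13°

1. ∠WLX = 27°  [U on ray LX]
2. ∠LXW = 57°  [△WXL]
3. ∠UXW = 57°  [U on ray XL]
4. ∠UWX = 13°  [△WXU]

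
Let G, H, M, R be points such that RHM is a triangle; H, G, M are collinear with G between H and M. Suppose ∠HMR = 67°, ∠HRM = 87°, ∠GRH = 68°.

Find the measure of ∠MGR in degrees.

1. ∠MHR = 26°  [△RHM]
2. ∠GHR = 26°  [G on ray HM]
3. ∠HGR = 86°  [△RHG]
4. ∠MGR = 94°  [linear pair at G on HM]

∠MGR = 94°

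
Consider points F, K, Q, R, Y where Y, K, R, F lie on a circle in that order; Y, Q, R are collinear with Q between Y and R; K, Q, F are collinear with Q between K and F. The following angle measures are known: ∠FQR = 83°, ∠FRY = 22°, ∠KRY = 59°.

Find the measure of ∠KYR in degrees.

1. ∠KQY = 83°  [vertical angles at Q]
2. ∠FKY = 22°  [same arc YF]
3. ∠KYR = 75°  [△YQK]

∠KYR = 75°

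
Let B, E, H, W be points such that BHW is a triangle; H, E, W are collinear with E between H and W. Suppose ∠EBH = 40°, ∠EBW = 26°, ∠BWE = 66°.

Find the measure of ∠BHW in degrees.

1. ∠BEW = 88°  [△BEW]
2. ∠BEH = 92°  [linear pair at E on HW]
3. ∠BHE = 48°  [△BHE]
4. ∠BHW = 48°  [E on ray HW]

∠BHW = 48°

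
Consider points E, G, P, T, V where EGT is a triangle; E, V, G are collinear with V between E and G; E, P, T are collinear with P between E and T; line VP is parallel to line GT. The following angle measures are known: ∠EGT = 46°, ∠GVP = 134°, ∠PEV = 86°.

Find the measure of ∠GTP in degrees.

∠GTP = 48°

1. ∠EVP = 46°  [VP∥GT, corresponding at V]
2. ∠EPV = 48°  [△EVP]
3. ∠TPV = 132°  [linear pair at P on ET]
4. ∠GTP = 48°  [VP∥GT, co-interior at T–P]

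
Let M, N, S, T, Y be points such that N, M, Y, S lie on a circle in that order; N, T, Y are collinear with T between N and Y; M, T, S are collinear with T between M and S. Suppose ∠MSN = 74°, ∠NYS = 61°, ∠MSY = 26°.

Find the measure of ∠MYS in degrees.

1. ∠NMS = 61°  [same arc NS]
2. ∠MNS = 45°  [△NMS]
3. ∠MYS = 135°  [cyclic NMYS, opposite ∠N+∠Y]

∠MYS = 135°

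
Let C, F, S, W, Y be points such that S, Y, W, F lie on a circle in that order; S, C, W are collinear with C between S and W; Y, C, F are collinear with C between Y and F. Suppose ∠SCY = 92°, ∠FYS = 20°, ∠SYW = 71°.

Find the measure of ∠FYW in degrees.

1. ∠WCY = 88°  [linear pair at C on SW]
2. ∠WSY = 68°  [△SCY]
3. ∠SWY = 41°  [△SYW]
4. ∠FYW = 51°  [△YCW]

∠FYW = 51°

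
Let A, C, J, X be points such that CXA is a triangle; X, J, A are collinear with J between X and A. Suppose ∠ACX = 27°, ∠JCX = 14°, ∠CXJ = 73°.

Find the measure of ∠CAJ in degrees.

∠CAJ = 80°

1. ∠AXC = 73°  [J on ray XA]
2. ∠CAX = 80°  [△CXA]
3. ∠CAJ = 80°  [J on ray AX]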